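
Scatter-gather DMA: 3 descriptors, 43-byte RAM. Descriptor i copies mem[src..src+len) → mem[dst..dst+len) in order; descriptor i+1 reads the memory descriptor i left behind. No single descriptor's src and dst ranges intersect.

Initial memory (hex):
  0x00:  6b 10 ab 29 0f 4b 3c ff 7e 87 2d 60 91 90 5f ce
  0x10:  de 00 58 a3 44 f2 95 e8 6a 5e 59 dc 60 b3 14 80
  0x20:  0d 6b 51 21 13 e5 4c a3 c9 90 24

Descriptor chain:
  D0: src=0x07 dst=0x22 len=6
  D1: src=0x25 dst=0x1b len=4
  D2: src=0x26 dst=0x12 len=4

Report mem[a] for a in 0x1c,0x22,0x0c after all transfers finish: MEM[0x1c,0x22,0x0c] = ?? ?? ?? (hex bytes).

MEM[0x1c,0x22,0x0c] = 60 ff 91

D0: mem[0x22..0x27] <- [ff 7e 87 2d 60 91]
D1: mem[0x1b..0x1e] <- [2d 60 91 c9]
D2: mem[0x12..0x15] <- [60 91 c9 90]
query mem[0x1c]=0x60, mem[0x22]=0xff, mem[0x0c]=0x91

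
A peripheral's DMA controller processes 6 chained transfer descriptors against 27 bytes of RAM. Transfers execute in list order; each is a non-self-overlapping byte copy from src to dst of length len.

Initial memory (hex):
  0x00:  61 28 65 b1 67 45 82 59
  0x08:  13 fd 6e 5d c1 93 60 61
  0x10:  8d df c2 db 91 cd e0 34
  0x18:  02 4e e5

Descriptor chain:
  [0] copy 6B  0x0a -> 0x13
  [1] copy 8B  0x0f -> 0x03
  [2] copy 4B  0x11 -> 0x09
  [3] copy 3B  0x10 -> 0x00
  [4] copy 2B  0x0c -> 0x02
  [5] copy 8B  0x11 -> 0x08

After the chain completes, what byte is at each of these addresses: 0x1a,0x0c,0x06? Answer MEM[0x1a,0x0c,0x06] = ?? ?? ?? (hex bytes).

[0] 0x0a->0x13 len=6 : 6e 5d c1 93 60 61
[1] 0x0f->0x03 len=8 : 61 8d df c2 6e 5d c1 93
[2] 0x11->0x09 len=4 : df c2 6e 5d
[3] 0x10->0x00 len=3 : 8d df c2
[4] 0x0c->0x02 len=2 : 5d 93
[5] 0x11->0x08 len=8 : df c2 6e 5d c1 93 60 61
query mem[0x1a]=0xe5, mem[0x0c]=0xc1, mem[0x06]=0xc2

MEM[0x1a,0x0c,0x06] = e5 c1 c2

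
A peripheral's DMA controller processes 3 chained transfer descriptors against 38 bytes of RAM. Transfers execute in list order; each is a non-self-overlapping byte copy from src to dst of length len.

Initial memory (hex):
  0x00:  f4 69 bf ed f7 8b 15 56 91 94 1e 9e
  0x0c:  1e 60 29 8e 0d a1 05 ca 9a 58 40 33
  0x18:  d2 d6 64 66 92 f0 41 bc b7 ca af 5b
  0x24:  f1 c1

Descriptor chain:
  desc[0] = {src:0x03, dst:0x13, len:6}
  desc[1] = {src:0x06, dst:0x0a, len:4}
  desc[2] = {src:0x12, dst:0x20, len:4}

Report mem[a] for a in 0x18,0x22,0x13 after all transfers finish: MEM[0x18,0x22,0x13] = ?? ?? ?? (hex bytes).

D0: mem[0x13..0x18] <- [ed f7 8b 15 56 91]
D1: mem[0x0a..0x0d] <- [15 56 91 94]
D2: mem[0x20..0x23] <- [05 ed f7 8b]
query mem[0x18]=0x91, mem[0x22]=0xf7, mem[0x13]=0xed

MEM[0x18,0x22,0x13] = 91 f7 ed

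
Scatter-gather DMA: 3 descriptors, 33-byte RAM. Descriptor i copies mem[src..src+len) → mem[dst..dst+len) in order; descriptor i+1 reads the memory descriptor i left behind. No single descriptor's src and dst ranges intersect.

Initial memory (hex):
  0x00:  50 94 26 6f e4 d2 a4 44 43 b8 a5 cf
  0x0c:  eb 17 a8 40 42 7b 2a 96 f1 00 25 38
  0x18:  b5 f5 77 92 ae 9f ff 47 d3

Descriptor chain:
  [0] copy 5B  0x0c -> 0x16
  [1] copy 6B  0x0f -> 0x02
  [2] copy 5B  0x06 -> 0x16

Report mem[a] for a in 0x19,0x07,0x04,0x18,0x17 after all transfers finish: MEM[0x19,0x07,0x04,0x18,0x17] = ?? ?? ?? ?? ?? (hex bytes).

MEM[0x19,0x07,0x04,0x18,0x17] = b8 f1 7b 43 f1

  after D0: wrote 5B at 0x16 = eb17a84042
  after D1: wrote 6B at 0x02 = 40427b2a96f1
  after D2: wrote 5B at 0x16 = 96f143b8a5
query mem[0x19]=0xb8, mem[0x07]=0xf1, mem[0x04]=0x7b, mem[0x18]=0x43, mem[0x17]=0xf1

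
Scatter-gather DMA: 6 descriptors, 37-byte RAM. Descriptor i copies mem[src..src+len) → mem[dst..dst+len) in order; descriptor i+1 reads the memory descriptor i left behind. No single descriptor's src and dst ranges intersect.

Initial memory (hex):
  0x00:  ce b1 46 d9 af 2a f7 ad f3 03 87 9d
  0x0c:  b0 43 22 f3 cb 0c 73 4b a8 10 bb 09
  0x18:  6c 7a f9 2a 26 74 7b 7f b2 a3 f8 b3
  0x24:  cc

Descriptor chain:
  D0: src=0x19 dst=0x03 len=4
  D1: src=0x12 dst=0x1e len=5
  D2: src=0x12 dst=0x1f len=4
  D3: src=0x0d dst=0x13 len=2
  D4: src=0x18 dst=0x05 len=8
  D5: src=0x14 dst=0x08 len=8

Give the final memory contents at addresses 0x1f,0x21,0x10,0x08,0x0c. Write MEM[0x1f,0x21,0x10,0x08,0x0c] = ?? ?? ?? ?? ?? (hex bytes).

  after D0: wrote 4B at 0x03 = 7af92a26
  after D1: wrote 5B at 0x1e = 734ba810bb
  after D2: wrote 4B at 0x1f = 734ba810
  after D3: wrote 2B at 0x13 = 4322
  after D4: wrote 8B at 0x05 = 6c7af92a26747373
  after D5: wrote 8B at 0x08 = 2210bb096c7af92a
query mem[0x1f]=0x73, mem[0x21]=0xa8, mem[0x10]=0xcb, mem[0x08]=0x22, mem[0x0c]=0x6c

MEM[0x1f,0x21,0x10,0x08,0x0c] = 73 a8 cb 22 6c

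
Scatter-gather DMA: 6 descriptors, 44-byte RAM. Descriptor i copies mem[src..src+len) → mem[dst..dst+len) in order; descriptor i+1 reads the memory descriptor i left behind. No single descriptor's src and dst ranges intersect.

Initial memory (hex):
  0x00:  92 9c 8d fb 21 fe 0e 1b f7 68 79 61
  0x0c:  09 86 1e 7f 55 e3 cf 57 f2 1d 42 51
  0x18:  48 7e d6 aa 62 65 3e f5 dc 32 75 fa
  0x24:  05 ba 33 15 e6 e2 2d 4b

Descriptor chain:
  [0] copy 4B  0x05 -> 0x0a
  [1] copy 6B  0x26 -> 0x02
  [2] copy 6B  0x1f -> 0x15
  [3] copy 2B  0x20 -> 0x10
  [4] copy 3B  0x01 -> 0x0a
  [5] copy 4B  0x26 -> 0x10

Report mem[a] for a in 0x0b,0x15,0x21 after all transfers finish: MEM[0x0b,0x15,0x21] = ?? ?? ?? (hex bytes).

MEM[0x0b,0x15,0x21] = 33 f5 32

#0 dst[0x0a+4] := {0xfe,0x0e,0x1b,0xf7}
#1 dst[0x02+6] := {0x33,0x15,0xe6,0xe2,0x2d,0x4b}
#2 dst[0x15+6] := {0xf5,0xdc,0x32,0x75,0xfa,0x05}
#3 dst[0x10+2] := {0xdc,0x32}
#4 dst[0x0a+3] := {0x9c,0x33,0x15}
#5 dst[0x10+4] := {0x33,0x15,0xe6,0xe2}
query mem[0x0b]=0x33, mem[0x15]=0xf5, mem[0x21]=0x32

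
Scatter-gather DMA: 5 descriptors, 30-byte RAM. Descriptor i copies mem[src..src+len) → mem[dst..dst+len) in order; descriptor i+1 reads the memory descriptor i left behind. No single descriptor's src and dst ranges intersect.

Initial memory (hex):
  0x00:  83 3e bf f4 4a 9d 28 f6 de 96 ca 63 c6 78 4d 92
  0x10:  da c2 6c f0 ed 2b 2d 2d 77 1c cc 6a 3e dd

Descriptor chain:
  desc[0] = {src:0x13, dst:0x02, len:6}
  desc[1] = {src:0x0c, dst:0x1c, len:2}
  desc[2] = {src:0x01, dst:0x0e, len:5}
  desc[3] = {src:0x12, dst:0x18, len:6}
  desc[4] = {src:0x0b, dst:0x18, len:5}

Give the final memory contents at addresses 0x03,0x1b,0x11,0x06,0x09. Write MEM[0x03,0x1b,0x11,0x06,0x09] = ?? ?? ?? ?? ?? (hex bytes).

  after D0: wrote 6B at 0x02 = f0ed2b2d2d77
  after D1: wrote 2B at 0x1c = c678
  after D2: wrote 5B at 0x0e = 3ef0ed2b2d
  after D3: wrote 6B at 0x18 = 2df0ed2b2d2d
  after D4: wrote 5B at 0x18 = 63c6783ef0
query mem[0x03]=0xed, mem[0x1b]=0x3e, mem[0x11]=0x2b, mem[0x06]=0x2d, mem[0x09]=0x96

MEM[0x03,0x1b,0x11,0x06,0x09] = ed 3e 2b 2d 96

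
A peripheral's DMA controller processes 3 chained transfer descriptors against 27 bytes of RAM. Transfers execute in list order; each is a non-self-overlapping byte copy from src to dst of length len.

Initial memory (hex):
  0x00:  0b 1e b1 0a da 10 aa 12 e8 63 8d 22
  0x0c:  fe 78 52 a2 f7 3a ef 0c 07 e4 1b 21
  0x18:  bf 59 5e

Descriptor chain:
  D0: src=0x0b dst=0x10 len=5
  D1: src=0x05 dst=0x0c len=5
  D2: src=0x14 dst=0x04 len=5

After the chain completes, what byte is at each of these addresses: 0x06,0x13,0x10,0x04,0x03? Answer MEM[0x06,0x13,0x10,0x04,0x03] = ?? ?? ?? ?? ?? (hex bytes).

[0] 0x0b->0x10 len=5 : 22 fe 78 52 a2
[1] 0x05->0x0c len=5 : 10 aa 12 e8 63
[2] 0x14->0x04 len=5 : a2 e4 1b 21 bf
query mem[0x06]=0x1b, mem[0x13]=0x52, mem[0x10]=0x63, mem[0x04]=0xa2, mem[0x03]=0x0a

MEM[0x06,0x13,0x10,0x04,0x03] = 1b 52 63 a2 0a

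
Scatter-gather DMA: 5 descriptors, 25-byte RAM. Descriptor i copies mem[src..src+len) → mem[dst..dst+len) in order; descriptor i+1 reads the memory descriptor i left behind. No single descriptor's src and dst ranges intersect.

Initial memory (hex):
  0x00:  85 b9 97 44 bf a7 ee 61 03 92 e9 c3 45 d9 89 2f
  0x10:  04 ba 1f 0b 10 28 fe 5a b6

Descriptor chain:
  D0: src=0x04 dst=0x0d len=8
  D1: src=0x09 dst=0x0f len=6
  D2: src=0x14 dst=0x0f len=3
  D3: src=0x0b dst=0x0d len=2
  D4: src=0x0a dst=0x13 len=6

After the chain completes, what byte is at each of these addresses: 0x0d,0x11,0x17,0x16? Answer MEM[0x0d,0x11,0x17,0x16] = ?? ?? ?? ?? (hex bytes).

  after D0: wrote 8B at 0x0d = bfa7ee610392e9c3
  after D1: wrote 6B at 0x0f = 92e9c345bfa7
  after D2: wrote 3B at 0x0f = a728fe
  after D3: wrote 2B at 0x0d = c345
  after D4: wrote 6B at 0x13 = e9c345c345a7
query mem[0x0d]=0xc3, mem[0x11]=0xfe, mem[0x17]=0x45, mem[0x16]=0xc3

MEM[0x0d,0x11,0x17,0x16] = c3 fe 45 c3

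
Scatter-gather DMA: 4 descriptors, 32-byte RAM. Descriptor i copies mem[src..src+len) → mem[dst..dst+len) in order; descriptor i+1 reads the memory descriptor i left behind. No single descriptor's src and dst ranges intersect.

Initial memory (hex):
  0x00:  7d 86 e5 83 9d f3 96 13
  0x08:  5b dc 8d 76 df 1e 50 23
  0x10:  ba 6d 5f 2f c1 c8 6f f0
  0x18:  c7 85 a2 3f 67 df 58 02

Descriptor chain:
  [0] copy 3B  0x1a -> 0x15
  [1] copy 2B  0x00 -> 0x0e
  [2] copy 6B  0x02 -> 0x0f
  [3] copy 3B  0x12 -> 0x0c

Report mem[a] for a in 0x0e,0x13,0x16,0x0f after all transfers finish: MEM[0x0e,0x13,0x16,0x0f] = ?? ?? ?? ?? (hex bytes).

MEM[0x0e,0x13,0x16,0x0f] = 13 96 3f e5

  after D0: wrote 3B at 0x15 = a23f67
  after D1: wrote 2B at 0x0e = 7d86
  after D2: wrote 6B at 0x0f = e5839df39613
  after D3: wrote 3B at 0x0c = f39613
query mem[0x0e]=0x13, mem[0x13]=0x96, mem[0x16]=0x3f, mem[0x0f]=0xe5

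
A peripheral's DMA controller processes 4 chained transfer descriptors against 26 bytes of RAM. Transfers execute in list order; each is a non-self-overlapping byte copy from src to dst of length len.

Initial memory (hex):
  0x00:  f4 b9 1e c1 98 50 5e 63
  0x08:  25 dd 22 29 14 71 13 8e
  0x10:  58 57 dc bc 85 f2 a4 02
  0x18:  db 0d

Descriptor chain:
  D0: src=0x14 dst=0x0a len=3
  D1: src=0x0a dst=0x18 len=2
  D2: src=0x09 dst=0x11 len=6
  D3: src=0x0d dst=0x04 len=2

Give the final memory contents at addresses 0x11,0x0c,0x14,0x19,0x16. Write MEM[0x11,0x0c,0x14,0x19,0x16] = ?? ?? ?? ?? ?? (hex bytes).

D0: mem[0x0a..0x0c] <- [85 f2 a4]
D1: mem[0x18..0x19] <- [85 f2]
D2: mem[0x11..0x16] <- [dd 85 f2 a4 71 13]
D3: mem[0x04..0x05] <- [71 13]
query mem[0x11]=0xdd, mem[0x0c]=0xa4, mem[0x14]=0xa4, mem[0x19]=0xf2, mem[0x16]=0x13

MEM[0x11,0x0c,0x14,0x19,0x16] = dd a4 a4 f2 13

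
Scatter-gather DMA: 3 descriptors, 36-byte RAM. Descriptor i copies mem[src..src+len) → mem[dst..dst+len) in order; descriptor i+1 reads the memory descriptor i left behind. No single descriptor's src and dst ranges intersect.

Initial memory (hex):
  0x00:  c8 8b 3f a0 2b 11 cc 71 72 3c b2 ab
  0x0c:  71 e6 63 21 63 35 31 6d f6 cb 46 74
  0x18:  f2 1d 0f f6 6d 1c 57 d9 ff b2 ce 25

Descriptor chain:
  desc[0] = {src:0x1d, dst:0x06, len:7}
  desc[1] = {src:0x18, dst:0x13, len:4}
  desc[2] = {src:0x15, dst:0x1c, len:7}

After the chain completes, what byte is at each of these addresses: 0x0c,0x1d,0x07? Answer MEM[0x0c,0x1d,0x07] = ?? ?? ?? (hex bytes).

#0 dst[0x06+7] := {0x1c,0x57,0xd9,0xff,0xb2,0xce,0x25}
#1 dst[0x13+4] := {0xf2,0x1d,0x0f,0xf6}
#2 dst[0x1c+7] := {0x0f,0xf6,0x74,0xf2,0x1d,0x0f,0xf6}
query mem[0x0c]=0x25, mem[0x1d]=0xf6, mem[0x07]=0x57

MEM[0x0c,0x1d,0x07] = 25 f6 57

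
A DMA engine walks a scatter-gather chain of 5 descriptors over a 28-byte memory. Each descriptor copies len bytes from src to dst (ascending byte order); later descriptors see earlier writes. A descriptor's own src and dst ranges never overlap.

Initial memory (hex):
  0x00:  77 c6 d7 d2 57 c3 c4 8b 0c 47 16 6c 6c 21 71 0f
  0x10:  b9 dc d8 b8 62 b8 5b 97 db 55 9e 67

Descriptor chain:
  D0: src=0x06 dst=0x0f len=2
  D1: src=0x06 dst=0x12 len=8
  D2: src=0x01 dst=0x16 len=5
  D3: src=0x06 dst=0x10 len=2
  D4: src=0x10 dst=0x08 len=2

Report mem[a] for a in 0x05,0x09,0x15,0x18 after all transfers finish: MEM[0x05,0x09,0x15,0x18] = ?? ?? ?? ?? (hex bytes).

#0 dst[0x0f+2] := {0xc4,0x8b}
#1 dst[0x12+8] := {0xc4,0x8b,0x0c,0x47,0x16,0x6c,0x6c,0x21}
#2 dst[0x16+5] := {0xc6,0xd7,0xd2,0x57,0xc3}
#3 dst[0x10+2] := {0xc4,0x8b}
#4 dst[0x08+2] := {0xc4,0x8b}
query mem[0x05]=0xc3, mem[0x09]=0x8b, mem[0x15]=0x47, mem[0x18]=0xd2

MEM[0x05,0x09,0x15,0x18] = c3 8b 47 d2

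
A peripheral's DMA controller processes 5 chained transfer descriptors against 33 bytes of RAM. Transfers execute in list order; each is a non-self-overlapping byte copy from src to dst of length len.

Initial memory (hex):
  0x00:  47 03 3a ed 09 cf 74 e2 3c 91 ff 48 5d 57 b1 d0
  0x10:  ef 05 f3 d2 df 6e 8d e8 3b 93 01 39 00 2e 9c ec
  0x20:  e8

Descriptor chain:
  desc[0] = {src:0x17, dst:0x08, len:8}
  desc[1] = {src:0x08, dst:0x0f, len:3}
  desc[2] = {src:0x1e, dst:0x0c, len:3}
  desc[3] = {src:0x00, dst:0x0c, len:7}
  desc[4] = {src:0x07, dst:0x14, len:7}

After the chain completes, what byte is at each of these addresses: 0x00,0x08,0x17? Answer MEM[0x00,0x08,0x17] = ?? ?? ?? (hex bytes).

[0] 0x17->0x08 len=8 : e8 3b 93 01 39 00 2e 9c
[1] 0x08->0x0f len=3 : e8 3b 93
[2] 0x1e->0x0c len=3 : 9c ec e8
[3] 0x00->0x0c len=7 : 47 03 3a ed 09 cf 74
[4] 0x07->0x14 len=7 : e2 e8 3b 93 01 47 03
query mem[0x00]=0x47, mem[0x08]=0xe8, mem[0x17]=0x93

MEM[0x00,0x08,0x17] = 47 e8 93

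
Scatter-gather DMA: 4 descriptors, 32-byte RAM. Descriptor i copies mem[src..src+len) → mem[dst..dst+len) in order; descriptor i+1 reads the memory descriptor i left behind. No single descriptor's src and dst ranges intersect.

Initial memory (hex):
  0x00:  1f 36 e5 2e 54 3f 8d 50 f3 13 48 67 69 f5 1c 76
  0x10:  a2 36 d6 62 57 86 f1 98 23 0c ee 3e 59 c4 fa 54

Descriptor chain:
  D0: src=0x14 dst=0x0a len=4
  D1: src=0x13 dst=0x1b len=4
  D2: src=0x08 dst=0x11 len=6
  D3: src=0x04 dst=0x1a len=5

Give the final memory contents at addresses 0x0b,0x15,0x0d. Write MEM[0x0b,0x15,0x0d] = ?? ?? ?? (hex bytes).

MEM[0x0b,0x15,0x0d] = 86 f1 98

  after D0: wrote 4B at 0x0a = 5786f198
  after D1: wrote 4B at 0x1b = 625786f1
  after D2: wrote 6B at 0x11 = f3135786f198
  after D3: wrote 5B at 0x1a = 543f8d50f3
query mem[0x0b]=0x86, mem[0x15]=0xf1, mem[0x0d]=0x98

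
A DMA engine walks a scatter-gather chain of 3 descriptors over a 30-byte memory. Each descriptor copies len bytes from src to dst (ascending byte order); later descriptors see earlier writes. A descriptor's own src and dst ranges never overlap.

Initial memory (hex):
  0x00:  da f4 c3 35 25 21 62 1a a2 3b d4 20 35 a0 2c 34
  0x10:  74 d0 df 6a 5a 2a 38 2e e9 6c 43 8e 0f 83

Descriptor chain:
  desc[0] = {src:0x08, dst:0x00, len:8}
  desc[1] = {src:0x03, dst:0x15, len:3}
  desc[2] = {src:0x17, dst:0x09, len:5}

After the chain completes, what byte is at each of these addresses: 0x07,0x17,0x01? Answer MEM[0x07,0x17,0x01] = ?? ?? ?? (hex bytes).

D0: mem[0x00..0x07] <- [a2 3b d4 20 35 a0 2c 34]
D1: mem[0x15..0x17] <- [20 35 a0]
D2: mem[0x09..0x0d] <- [a0 e9 6c 43 8e]
query mem[0x07]=0x34, mem[0x17]=0xa0, mem[0x01]=0x3b

MEM[0x07,0x17,0x01] = 34 a0 3b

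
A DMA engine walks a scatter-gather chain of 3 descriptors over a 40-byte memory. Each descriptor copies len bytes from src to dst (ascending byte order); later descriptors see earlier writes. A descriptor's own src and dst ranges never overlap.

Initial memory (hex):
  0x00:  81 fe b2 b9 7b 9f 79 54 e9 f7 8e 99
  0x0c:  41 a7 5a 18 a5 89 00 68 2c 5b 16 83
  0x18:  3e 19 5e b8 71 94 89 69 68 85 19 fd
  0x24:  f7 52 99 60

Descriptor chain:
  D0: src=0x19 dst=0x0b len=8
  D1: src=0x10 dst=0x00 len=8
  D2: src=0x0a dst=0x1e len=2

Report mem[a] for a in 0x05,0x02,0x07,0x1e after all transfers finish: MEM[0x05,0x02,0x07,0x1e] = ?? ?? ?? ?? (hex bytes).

  after D0: wrote 8B at 0x0b = 195eb87194896968
  after D1: wrote 8B at 0x00 = 896968682c5b1683
  after D2: wrote 2B at 0x1e = 8e19
query mem[0x05]=0x5b, mem[0x02]=0x68, mem[0x07]=0x83, mem[0x1e]=0x8e

MEM[0x05,0x02,0x07,0x1e] = 5b 68 83 8e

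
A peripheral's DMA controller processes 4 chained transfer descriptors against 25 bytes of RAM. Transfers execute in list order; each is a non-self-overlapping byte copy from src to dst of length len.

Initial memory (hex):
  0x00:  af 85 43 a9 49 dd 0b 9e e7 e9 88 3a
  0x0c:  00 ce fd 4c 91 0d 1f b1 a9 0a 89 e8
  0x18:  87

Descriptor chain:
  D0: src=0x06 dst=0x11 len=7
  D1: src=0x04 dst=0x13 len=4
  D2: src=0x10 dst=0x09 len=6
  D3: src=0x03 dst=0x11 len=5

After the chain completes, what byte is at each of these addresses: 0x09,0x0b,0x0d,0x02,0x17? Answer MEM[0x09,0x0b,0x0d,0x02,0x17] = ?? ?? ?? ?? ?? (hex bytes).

[0] 0x06->0x11 len=7 : 0b 9e e7 e9 88 3a 00
[1] 0x04->0x13 len=4 : 49 dd 0b 9e
[2] 0x10->0x09 len=6 : 91 0b 9e 49 dd 0b
[3] 0x03->0x11 len=5 : a9 49 dd 0b 9e
query mem[0x09]=0x91, mem[0x0b]=0x9e, mem[0x0d]=0xdd, mem[0x02]=0x43, mem[0x17]=0x00

MEM[0x09,0x0b,0x0d,0x02,0x17] = 91 9e dd 43 00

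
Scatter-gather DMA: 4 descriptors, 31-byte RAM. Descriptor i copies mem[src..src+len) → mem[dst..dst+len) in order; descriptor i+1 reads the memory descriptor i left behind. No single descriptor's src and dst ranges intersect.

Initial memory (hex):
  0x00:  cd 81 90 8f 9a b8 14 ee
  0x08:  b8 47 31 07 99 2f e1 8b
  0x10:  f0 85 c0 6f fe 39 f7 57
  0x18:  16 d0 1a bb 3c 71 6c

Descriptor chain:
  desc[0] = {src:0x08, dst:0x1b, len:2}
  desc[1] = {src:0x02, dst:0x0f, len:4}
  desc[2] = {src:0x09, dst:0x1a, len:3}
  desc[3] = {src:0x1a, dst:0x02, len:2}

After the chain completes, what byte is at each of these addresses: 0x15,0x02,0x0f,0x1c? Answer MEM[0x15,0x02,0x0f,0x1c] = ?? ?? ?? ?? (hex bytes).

[0] 0x08->0x1b len=2 : b8 47
[1] 0x02->0x0f len=4 : 90 8f 9a b8
[2] 0x09->0x1a len=3 : 47 31 07
[3] 0x1a->0x02 len=2 : 47 31
query mem[0x15]=0x39, mem[0x02]=0x47, mem[0x0f]=0x90, mem[0x1c]=0x07

MEM[0x15,0x02,0x0f,0x1c] = 39 47 90 07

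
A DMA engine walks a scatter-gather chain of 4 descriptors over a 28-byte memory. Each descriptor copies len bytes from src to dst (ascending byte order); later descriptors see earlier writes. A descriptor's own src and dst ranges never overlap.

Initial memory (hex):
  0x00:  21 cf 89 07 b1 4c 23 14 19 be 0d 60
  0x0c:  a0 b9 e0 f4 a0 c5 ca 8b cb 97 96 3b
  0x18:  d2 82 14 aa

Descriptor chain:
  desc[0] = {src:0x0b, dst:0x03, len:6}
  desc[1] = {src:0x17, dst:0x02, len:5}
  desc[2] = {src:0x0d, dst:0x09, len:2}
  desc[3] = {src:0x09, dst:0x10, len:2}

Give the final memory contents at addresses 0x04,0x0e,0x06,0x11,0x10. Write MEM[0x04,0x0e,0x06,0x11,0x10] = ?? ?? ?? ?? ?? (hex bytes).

MEM[0x04,0x0e,0x06,0x11,0x10] = 82 e0 aa e0 b9

D0: mem[0x03..0x08] <- [60 a0 b9 e0 f4 a0]
D1: mem[0x02..0x06] <- [3b d2 82 14 aa]
D2: mem[0x09..0x0a] <- [b9 e0]
D3: mem[0x10..0x11] <- [b9 e0]
query mem[0x04]=0x82, mem[0x0e]=0xe0, mem[0x06]=0xaa, mem[0x11]=0xe0, mem[0x10]=0xb9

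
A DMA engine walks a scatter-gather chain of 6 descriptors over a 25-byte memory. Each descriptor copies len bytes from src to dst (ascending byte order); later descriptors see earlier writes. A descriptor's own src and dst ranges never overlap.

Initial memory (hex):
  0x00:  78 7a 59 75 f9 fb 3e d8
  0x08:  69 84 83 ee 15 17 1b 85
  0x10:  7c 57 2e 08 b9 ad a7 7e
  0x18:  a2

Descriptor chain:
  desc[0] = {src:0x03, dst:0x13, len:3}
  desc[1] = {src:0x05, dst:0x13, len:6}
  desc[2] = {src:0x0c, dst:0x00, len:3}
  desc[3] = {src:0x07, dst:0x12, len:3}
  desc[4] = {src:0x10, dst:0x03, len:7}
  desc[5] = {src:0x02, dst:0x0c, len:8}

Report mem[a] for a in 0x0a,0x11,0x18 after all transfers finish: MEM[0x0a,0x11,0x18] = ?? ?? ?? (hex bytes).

MEM[0x0a,0x11,0x18] = 83 84 83

D0: mem[0x13..0x15] <- [75 f9 fb]
D1: mem[0x13..0x18] <- [fb 3e d8 69 84 83]
D2: mem[0x00..0x02] <- [15 17 1b]
D3: mem[0x12..0x14] <- [d8 69 84]
D4: mem[0x03..0x09] <- [7c 57 d8 69 84 d8 69]
D5: mem[0x0c..0x13] <- [1b 7c 57 d8 69 84 d8 69]
query mem[0x0a]=0x83, mem[0x11]=0x84, mem[0x18]=0x83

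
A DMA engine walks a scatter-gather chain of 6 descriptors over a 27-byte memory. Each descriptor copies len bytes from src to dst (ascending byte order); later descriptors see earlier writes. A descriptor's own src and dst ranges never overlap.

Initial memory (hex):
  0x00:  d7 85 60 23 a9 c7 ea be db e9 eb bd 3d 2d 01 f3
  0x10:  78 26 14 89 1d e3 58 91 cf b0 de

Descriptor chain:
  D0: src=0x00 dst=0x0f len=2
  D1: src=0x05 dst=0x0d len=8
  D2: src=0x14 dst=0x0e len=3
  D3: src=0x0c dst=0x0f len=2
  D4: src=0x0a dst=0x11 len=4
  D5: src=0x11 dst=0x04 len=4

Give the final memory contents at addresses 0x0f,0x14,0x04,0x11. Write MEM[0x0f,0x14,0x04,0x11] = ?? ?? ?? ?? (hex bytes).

MEM[0x0f,0x14,0x04,0x11] = 3d c7 eb eb

  after D0: wrote 2B at 0x0f = d785
  after D1: wrote 8B at 0x0d = c7eabedbe9ebbd3d
  after D2: wrote 3B at 0x0e = 3de358
  after D3: wrote 2B at 0x0f = 3dc7
  after D4: wrote 4B at 0x11 = ebbd3dc7
  after D5: wrote 4B at 0x04 = ebbd3dc7
query mem[0x0f]=0x3d, mem[0x14]=0xc7, mem[0x04]=0xeb, mem[0x11]=0xeb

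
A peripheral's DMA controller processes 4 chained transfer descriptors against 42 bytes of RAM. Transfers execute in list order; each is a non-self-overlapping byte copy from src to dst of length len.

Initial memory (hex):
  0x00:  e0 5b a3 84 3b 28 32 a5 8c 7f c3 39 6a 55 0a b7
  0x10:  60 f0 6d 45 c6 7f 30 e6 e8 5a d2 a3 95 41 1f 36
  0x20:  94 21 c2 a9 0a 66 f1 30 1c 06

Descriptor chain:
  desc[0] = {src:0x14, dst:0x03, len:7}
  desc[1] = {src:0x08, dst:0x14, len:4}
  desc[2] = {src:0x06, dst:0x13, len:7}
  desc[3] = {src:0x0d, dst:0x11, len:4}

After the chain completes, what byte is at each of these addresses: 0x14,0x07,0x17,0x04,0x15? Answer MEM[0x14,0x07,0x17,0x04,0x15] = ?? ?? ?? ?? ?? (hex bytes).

MEM[0x14,0x07,0x17,0x04,0x15] = 60 e8 c3 7f 5a

#0 dst[0x03+7] := {0xc6,0x7f,0x30,0xe6,0xe8,0x5a,0xd2}
#1 dst[0x14+4] := {0x5a,0xd2,0xc3,0x39}
#2 dst[0x13+7] := {0xe6,0xe8,0x5a,0xd2,0xc3,0x39,0x6a}
#3 dst[0x11+4] := {0x55,0x0a,0xb7,0x60}
query mem[0x14]=0x60, mem[0x07]=0xe8, mem[0x17]=0xc3, mem[0x04]=0x7f, mem[0x15]=0x5a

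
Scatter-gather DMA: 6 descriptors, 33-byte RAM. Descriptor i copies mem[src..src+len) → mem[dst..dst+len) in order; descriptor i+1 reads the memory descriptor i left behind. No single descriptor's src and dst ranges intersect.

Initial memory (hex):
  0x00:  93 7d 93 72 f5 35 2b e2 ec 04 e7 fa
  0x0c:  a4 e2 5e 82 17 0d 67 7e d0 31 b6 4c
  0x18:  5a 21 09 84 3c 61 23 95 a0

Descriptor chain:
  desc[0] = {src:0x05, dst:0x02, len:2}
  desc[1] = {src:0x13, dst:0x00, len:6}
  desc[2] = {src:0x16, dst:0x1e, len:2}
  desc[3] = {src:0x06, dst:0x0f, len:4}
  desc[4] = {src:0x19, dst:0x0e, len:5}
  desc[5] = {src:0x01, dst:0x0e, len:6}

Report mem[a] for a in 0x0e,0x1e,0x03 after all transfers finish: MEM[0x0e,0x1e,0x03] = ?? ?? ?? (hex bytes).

D0: mem[0x02..0x03] <- [35 2b]
D1: mem[0x00..0x05] <- [7e d0 31 b6 4c 5a]
D2: mem[0x1e..0x1f] <- [b6 4c]
D3: mem[0x0f..0x12] <- [2b e2 ec 04]
D4: mem[0x0e..0x12] <- [21 09 84 3c 61]
D5: mem[0x0e..0x13] <- [d0 31 b6 4c 5a 2b]
query mem[0x0e]=0xd0, mem[0x1e]=0xb6, mem[0x03]=0xb6

MEM[0x0e,0x1e,0x03] = d0 b6 b6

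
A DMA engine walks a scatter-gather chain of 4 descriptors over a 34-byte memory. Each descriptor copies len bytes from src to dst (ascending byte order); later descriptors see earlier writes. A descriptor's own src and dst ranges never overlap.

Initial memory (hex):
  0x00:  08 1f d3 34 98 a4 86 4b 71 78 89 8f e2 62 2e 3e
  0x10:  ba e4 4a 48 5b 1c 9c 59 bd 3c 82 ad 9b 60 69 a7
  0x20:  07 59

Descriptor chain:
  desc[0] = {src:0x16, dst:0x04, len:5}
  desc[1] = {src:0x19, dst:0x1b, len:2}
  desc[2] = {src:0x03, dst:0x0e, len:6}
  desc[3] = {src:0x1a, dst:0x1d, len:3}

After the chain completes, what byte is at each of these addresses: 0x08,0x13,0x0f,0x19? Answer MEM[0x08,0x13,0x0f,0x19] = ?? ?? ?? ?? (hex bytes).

#0 dst[0x04+5] := {0x9c,0x59,0xbd,0x3c,0x82}
#1 dst[0x1b+2] := {0x3c,0x82}
#2 dst[0x0e+6] := {0x34,0x9c,0x59,0xbd,0x3c,0x82}
#3 dst[0x1d+3] := {0x82,0x3c,0x82}
query mem[0x08]=0x82, mem[0x13]=0x82, mem[0x0f]=0x9c, mem[0x19]=0x3c

MEM[0x08,0x13,0x0f,0x19] = 82 82 9c 3c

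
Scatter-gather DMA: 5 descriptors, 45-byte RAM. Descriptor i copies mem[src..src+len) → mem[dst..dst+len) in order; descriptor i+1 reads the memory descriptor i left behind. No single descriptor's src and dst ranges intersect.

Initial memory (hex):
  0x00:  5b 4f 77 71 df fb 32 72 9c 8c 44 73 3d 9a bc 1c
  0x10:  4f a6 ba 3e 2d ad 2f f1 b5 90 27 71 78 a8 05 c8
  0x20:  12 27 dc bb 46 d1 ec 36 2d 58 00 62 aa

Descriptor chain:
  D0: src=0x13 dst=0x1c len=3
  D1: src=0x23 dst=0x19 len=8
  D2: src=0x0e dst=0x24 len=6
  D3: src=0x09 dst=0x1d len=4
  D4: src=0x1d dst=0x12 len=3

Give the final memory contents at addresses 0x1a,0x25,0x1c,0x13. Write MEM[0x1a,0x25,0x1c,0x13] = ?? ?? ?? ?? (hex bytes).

MEM[0x1a,0x25,0x1c,0x13] = 46 1c ec 44

[0] 0x13->0x1c len=3 : 3e 2d ad
[1] 0x23->0x19 len=8 : bb 46 d1 ec 36 2d 58 00
[2] 0x0e->0x24 len=6 : bc 1c 4f a6 ba 3e
[3] 0x09->0x1d len=4 : 8c 44 73 3d
[4] 0x1d->0x12 len=3 : 8c 44 73
query mem[0x1a]=0x46, mem[0x25]=0x1c, mem[0x1c]=0xec, mem[0x13]=0x44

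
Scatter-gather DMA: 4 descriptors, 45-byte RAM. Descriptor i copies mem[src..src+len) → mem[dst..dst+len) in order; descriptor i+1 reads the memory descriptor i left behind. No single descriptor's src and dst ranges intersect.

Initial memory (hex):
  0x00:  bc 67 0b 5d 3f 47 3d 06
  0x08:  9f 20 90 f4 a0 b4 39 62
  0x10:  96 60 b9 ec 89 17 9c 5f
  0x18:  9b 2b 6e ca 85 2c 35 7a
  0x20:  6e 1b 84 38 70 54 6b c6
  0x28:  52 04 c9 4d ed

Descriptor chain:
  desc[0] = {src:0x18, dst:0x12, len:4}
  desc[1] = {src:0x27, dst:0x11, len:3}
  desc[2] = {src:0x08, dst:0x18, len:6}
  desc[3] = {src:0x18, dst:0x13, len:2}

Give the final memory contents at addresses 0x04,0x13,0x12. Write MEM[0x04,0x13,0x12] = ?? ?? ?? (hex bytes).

MEM[0x04,0x13,0x12] = 3f 9f 52

#0 dst[0x12+4] := {0x9b,0x2b,0x6e,0xca}
#1 dst[0x11+3] := {0xc6,0x52,0x04}
#2 dst[0x18+6] := {0x9f,0x20,0x90,0xf4,0xa0,0xb4}
#3 dst[0x13+2] := {0x9f,0x20}
query mem[0x04]=0x3f, mem[0x13]=0x9f, mem[0x12]=0x52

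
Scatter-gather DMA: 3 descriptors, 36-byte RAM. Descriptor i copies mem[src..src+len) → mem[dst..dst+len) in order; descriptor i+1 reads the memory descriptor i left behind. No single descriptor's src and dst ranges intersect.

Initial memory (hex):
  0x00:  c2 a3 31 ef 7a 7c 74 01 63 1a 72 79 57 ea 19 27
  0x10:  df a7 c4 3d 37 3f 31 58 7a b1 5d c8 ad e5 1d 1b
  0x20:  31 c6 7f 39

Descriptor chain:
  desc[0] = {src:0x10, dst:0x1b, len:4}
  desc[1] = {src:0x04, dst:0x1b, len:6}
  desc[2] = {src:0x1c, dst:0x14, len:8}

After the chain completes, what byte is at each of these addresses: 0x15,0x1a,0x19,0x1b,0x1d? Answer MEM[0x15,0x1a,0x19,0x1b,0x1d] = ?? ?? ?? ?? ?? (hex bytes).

MEM[0x15,0x1a,0x19,0x1b,0x1d] = 74 7f c6 39 74

  after D0: wrote 4B at 0x1b = dfa7c43d
  after D1: wrote 6B at 0x1b = 7a7c7401631a
  after D2: wrote 8B at 0x14 = 7c7401631ac67f39
query mem[0x15]=0x74, mem[0x1a]=0x7f, mem[0x19]=0xc6, mem[0x1b]=0x39, mem[0x1d]=0x74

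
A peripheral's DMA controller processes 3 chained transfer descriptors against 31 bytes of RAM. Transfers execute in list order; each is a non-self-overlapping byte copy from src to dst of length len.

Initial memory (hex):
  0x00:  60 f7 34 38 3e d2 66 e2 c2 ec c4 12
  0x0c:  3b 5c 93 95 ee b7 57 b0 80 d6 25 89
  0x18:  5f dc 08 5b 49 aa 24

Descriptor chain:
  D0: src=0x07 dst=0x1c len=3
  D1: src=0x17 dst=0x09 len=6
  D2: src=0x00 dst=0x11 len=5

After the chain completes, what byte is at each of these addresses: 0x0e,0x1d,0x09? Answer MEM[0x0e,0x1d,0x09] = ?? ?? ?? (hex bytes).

#0 dst[0x1c+3] := {0xe2,0xc2,0xec}
#1 dst[0x09+6] := {0x89,0x5f,0xdc,0x08,0x5b,0xe2}
#2 dst[0x11+5] := {0x60,0xf7,0x34,0x38,0x3e}
query mem[0x0e]=0xe2, mem[0x1d]=0xc2, mem[0x09]=0x89

MEM[0x0e,0x1d,0x09] = e2 c2 89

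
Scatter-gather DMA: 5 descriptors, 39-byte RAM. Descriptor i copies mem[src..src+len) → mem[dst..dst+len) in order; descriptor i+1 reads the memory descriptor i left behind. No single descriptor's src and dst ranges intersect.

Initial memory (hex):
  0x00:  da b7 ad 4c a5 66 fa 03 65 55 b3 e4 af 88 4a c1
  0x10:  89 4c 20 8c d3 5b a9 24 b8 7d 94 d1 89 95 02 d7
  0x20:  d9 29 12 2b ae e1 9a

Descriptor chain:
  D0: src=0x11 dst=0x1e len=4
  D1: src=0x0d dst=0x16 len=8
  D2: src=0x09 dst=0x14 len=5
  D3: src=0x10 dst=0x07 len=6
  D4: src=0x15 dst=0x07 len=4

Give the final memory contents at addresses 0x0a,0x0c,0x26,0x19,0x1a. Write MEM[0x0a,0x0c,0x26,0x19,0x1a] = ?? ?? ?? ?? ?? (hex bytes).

MEM[0x0a,0x0c,0x26,0x19,0x1a] = 88 b3 9a 89 4c

#0 dst[0x1e+4] := {0x4c,0x20,0x8c,0xd3}
#1 dst[0x16+8] := {0x88,0x4a,0xc1,0x89,0x4c,0x20,0x8c,0xd3}
#2 dst[0x14+5] := {0x55,0xb3,0xe4,0xaf,0x88}
#3 dst[0x07+6] := {0x89,0x4c,0x20,0x8c,0x55,0xb3}
#4 dst[0x07+4] := {0xb3,0xe4,0xaf,0x88}
query mem[0x0a]=0x88, mem[0x0c]=0xb3, mem[0x26]=0x9a, mem[0x19]=0x89, mem[0x1a]=0x4c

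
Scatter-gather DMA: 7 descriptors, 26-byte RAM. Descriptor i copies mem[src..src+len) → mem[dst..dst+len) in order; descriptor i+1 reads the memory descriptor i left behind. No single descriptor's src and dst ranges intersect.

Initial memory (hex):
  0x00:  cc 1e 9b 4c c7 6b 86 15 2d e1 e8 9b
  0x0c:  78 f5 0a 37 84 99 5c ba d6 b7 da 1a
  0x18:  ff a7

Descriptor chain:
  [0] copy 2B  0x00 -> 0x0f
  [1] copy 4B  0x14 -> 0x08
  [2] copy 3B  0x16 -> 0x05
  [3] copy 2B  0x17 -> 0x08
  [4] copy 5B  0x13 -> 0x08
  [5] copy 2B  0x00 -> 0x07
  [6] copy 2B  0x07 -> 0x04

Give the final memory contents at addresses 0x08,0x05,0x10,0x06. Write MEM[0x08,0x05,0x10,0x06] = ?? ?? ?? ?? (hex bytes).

  after D0: wrote 2B at 0x0f = cc1e
  after D1: wrote 4B at 0x08 = d6b7da1a
  after D2: wrote 3B at 0x05 = da1aff
  after D3: wrote 2B at 0x08 = 1aff
  after D4: wrote 5B at 0x08 = bad6b7da1a
  after D5: wrote 2B at 0x07 = cc1e
  after D6: wrote 2B at 0x04 = cc1e
query mem[0x08]=0x1e, mem[0x05]=0x1e, mem[0x10]=0x1e, mem[0x06]=0x1a

MEM[0x08,0x05,0x10,0x06] = 1e 1e 1e 1a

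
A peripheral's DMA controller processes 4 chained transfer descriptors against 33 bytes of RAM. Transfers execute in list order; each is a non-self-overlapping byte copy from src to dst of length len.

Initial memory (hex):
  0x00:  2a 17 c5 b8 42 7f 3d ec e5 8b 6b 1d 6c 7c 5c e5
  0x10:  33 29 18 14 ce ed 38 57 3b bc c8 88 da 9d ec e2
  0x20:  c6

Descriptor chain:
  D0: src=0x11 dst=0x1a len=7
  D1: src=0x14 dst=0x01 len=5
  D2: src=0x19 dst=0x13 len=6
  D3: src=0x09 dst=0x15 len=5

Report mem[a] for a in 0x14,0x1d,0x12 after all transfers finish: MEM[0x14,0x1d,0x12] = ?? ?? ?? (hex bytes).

MEM[0x14,0x1d,0x12] = 29 ce 18

#0 dst[0x1a+7] := {0x29,0x18,0x14,0xce,0xed,0x38,0x57}
#1 dst[0x01+5] := {0xce,0xed,0x38,0x57,0x3b}
#2 dst[0x13+6] := {0xbc,0x29,0x18,0x14,0xce,0xed}
#3 dst[0x15+5] := {0x8b,0x6b,0x1d,0x6c,0x7c}
query mem[0x14]=0x29, mem[0x1d]=0xce, mem[0x12]=0x18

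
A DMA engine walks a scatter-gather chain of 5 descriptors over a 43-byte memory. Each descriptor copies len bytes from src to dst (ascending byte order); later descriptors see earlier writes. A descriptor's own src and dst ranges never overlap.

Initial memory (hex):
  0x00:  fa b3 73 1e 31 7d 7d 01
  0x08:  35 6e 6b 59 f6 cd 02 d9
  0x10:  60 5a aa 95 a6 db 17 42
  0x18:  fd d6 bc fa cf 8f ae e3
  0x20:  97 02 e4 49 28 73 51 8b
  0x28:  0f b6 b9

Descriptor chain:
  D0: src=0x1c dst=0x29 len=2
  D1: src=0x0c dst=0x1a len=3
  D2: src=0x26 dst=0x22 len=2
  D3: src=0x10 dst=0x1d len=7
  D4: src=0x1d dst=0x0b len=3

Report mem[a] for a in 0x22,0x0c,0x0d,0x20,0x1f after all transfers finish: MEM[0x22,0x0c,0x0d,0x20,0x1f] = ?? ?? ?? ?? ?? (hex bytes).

MEM[0x22,0x0c,0x0d,0x20,0x1f] = db 5a aa 95 aa

  after D0: wrote 2B at 0x29 = cf8f
  after D1: wrote 3B at 0x1a = f6cd02
  after D2: wrote 2B at 0x22 = 518b
  after D3: wrote 7B at 0x1d = 605aaa95a6db17
  after D4: wrote 3B at 0x0b = 605aaa
query mem[0x22]=0xdb, mem[0x0c]=0x5a, mem[0x0d]=0xaa, mem[0x20]=0x95, mem[0x1f]=0xaa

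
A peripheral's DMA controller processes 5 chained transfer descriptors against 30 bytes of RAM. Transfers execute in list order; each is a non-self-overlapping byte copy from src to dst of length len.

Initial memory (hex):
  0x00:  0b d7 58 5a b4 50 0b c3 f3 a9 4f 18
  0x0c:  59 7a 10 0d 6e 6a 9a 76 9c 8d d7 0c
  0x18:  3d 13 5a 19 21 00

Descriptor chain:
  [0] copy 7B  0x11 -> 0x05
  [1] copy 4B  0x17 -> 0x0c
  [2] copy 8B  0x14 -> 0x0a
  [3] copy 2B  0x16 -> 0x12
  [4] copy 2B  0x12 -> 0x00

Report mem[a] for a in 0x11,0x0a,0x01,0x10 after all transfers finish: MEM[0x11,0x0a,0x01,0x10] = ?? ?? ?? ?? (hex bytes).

D0: mem[0x05..0x0b] <- [6a 9a 76 9c 8d d7 0c]
D1: mem[0x0c..0x0f] <- [0c 3d 13 5a]
D2: mem[0x0a..0x11] <- [9c 8d d7 0c 3d 13 5a 19]
D3: mem[0x12..0x13] <- [d7 0c]
D4: mem[0x00..0x01] <- [d7 0c]
query mem[0x11]=0x19, mem[0x0a]=0x9c, mem[0x01]=0x0c, mem[0x10]=0x5a

MEM[0x11,0x0a,0x01,0x10] = 19 9c 0c 5a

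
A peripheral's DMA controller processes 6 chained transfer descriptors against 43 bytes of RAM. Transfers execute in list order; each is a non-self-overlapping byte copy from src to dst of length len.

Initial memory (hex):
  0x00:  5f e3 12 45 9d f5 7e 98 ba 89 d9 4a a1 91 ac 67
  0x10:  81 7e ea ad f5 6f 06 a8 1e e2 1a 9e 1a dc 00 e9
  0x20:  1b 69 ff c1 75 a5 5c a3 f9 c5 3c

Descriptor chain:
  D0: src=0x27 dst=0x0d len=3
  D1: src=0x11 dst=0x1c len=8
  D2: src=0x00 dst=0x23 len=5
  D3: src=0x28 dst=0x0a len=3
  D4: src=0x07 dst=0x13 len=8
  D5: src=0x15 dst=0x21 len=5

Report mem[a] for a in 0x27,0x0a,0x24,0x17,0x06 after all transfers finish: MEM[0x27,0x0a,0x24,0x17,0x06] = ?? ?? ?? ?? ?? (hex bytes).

MEM[0x27,0x0a,0x24,0x17,0x06] = 9d f9 3c c5 7e

  after D0: wrote 3B at 0x0d = a3f9c5
  after D1: wrote 8B at 0x1c = 7eeaadf56f06a81e
  after D2: wrote 5B at 0x23 = 5fe312459d
  after D3: wrote 3B at 0x0a = f9c53c
  after D4: wrote 8B at 0x13 = 98ba89f9c53ca3f9
  after D5: wrote 5B at 0x21 = 89f9c53ca3
query mem[0x27]=0x9d, mem[0x0a]=0xf9, mem[0x24]=0x3c, mem[0x17]=0xc5, mem[0x06]=0x7e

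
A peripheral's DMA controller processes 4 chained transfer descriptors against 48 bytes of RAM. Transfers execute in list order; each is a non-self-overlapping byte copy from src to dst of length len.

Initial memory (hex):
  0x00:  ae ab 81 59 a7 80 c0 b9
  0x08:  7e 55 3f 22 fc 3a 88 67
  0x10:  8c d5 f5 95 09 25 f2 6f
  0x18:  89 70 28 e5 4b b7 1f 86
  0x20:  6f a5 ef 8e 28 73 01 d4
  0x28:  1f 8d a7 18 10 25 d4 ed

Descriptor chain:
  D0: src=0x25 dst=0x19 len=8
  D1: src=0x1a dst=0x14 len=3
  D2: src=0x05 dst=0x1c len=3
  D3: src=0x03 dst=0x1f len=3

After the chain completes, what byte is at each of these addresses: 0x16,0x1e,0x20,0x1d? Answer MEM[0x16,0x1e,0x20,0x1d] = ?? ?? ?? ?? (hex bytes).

D0: mem[0x19..0x20] <- [73 01 d4 1f 8d a7 18 10]
D1: mem[0x14..0x16] <- [01 d4 1f]
D2: mem[0x1c..0x1e] <- [80 c0 b9]
D3: mem[0x1f..0x21] <- [59 a7 80]
query mem[0x16]=0x1f, mem[0x1e]=0xb9, mem[0x20]=0xa7, mem[0x1d]=0xc0

MEM[0x16,0x1e,0x20,0x1d] = 1f b9 a7 c0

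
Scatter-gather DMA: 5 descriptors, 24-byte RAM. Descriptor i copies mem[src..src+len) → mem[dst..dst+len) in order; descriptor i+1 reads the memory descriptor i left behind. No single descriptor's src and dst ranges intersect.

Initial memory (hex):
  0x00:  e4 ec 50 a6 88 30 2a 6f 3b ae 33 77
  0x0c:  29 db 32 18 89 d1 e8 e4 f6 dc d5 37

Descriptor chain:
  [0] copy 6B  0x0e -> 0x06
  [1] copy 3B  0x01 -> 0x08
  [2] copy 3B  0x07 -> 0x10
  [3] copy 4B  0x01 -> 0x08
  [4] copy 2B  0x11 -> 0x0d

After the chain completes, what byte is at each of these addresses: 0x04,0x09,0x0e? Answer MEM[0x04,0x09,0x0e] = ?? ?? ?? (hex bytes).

MEM[0x04,0x09,0x0e] = 88 50 50

[0] 0x0e->0x06 len=6 : 32 18 89 d1 e8 e4
[1] 0x01->0x08 len=3 : ec 50 a6
[2] 0x07->0x10 len=3 : 18 ec 50
[3] 0x01->0x08 len=4 : ec 50 a6 88
[4] 0x11->0x0d len=2 : ec 50
query mem[0x04]=0x88, mem[0x09]=0x50, mem[0x0e]=0x50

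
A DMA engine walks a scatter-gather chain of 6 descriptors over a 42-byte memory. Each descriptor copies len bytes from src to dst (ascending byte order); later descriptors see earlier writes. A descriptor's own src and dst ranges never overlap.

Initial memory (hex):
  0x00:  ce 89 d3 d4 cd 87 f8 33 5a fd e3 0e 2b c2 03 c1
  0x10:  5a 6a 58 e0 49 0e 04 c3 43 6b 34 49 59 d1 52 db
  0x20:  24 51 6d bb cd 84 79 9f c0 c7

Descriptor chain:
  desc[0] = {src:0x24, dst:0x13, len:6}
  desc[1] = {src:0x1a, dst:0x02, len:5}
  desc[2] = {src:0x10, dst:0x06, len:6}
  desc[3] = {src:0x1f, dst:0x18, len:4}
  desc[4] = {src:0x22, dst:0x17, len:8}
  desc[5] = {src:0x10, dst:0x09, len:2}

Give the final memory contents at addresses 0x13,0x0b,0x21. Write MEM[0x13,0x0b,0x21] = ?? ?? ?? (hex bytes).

D0: mem[0x13..0x18] <- [cd 84 79 9f c0 c7]
D1: mem[0x02..0x06] <- [34 49 59 d1 52]
D2: mem[0x06..0x0b] <- [5a 6a 58 cd 84 79]
D3: mem[0x18..0x1b] <- [db 24 51 6d]
D4: mem[0x17..0x1e] <- [6d bb cd 84 79 9f c0 c7]
D5: mem[0x09..0x0a] <- [5a 6a]
query mem[0x13]=0xcd, mem[0x0b]=0x79, mem[0x21]=0x51

MEM[0x13,0x0b,0x21] = cd 79 51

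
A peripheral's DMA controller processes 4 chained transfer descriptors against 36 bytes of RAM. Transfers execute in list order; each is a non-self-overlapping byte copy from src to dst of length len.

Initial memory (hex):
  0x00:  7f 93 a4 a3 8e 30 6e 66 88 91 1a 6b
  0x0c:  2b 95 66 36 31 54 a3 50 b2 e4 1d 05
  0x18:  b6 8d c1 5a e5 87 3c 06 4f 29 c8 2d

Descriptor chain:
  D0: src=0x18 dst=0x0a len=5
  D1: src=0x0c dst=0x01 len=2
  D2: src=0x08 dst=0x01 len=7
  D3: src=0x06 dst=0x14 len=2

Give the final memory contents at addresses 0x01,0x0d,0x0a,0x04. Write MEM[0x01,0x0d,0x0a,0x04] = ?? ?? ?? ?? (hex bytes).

MEM[0x01,0x0d,0x0a,0x04] = 88 5a b6 8d

  after D0: wrote 5B at 0x0a = b68dc15ae5
  after D1: wrote 2B at 0x01 = c15a
  after D2: wrote 7B at 0x01 = 8891b68dc15ae5
  after D3: wrote 2B at 0x14 = 5ae5
query mem[0x01]=0x88, mem[0x0d]=0x5a, mem[0x0a]=0xb6, mem[0x04]=0x8d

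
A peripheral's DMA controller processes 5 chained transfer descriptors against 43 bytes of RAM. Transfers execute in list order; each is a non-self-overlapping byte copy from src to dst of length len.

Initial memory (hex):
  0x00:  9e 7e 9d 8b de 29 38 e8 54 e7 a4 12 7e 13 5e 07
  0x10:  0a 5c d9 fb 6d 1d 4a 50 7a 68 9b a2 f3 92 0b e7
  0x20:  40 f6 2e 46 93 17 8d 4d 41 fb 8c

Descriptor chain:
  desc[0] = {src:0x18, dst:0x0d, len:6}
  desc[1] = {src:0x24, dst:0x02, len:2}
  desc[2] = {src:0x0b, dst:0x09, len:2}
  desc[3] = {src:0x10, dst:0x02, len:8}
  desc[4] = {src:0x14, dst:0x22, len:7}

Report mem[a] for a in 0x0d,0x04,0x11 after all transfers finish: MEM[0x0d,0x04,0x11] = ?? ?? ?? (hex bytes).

MEM[0x0d,0x04,0x11] = 7a 92 f3

[0] 0x18->0x0d len=6 : 7a 68 9b a2 f3 92
[1] 0x24->0x02 len=2 : 93 17
[2] 0x0b->0x09 len=2 : 12 7e
[3] 0x10->0x02 len=8 : a2 f3 92 fb 6d 1d 4a 50
[4] 0x14->0x22 len=7 : 6d 1d 4a 50 7a 68 9b
query mem[0x0d]=0x7a, mem[0x04]=0x92, mem[0x11]=0xf3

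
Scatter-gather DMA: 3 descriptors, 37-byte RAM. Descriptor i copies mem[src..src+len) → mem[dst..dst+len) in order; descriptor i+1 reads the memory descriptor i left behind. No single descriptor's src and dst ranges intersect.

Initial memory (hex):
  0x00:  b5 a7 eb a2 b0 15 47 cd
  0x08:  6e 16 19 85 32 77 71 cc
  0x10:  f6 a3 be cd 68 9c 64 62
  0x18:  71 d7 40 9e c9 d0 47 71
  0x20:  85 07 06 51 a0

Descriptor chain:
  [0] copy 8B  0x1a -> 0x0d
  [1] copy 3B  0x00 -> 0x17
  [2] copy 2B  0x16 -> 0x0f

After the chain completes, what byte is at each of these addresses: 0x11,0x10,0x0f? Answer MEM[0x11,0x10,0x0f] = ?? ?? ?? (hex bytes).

MEM[0x11,0x10,0x0f] = 47 b5 64

#0 dst[0x0d+8] := {0x40,0x9e,0xc9,0xd0,0x47,0x71,0x85,0x07}
#1 dst[0x17+3] := {0xb5,0xa7,0xeb}
#2 dst[0x0f+2] := {0x64,0xb5}
query mem[0x11]=0x47, mem[0x10]=0xb5, mem[0x0f]=0x64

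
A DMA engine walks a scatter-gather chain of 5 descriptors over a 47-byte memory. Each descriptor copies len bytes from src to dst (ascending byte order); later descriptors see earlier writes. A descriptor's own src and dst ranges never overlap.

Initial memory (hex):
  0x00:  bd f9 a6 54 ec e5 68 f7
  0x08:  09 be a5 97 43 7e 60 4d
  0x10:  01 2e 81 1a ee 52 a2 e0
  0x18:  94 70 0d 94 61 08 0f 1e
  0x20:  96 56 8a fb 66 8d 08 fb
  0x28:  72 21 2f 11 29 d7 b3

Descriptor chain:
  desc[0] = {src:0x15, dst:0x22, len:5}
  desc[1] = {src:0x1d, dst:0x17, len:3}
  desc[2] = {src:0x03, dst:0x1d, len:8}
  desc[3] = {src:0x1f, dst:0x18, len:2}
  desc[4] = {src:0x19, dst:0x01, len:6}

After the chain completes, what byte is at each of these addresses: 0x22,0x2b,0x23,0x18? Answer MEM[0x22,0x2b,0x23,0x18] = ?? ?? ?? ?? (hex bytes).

D0: mem[0x22..0x26] <- [52 a2 e0 94 70]
D1: mem[0x17..0x19] <- [08 0f 1e]
D2: mem[0x1d..0x24] <- [54 ec e5 68 f7 09 be a5]
D3: mem[0x18..0x19] <- [e5 68]
D4: mem[0x01..0x06] <- [68 0d 94 61 54 ec]
query mem[0x22]=0x09, mem[0x2b]=0x11, mem[0x23]=0xbe, mem[0x18]=0xe5

MEM[0x22,0x2b,0x23,0x18] = 09 11 be e5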